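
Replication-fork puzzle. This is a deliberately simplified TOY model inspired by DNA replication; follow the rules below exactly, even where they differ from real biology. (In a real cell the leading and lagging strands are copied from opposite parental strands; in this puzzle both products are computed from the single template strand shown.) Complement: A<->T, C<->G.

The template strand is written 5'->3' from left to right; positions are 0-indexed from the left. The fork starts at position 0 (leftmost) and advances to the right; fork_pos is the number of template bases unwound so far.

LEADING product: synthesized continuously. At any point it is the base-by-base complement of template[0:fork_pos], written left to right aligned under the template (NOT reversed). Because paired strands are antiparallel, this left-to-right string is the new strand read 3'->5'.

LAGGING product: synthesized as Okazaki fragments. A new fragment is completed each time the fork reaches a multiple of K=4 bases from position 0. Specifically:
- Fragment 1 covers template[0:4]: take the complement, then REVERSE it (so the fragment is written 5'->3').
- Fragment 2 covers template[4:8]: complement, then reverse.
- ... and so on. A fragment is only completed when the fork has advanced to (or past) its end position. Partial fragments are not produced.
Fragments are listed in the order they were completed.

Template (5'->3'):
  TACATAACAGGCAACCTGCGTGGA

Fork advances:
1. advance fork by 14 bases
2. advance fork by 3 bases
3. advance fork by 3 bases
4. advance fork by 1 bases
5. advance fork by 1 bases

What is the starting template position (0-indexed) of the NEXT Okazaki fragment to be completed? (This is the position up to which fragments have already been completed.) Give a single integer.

Step 1: advance 14 -> fork_pos = 0 + 14 = 14. Reached multiple(s) of 4: 4, 8, 12 -> fragments 1-3 completed (3 total).
Step 2: advance 3 -> fork_pos = 14 + 3 = 17. Reached multiple(s) of 4: 16 -> fragment 4 completed (4 total).
Step 3: advance 3 -> fork_pos = 17 + 3 = 20. Reached multiple(s) of 4: 20 -> fragment 5 completed (5 total).
Step 4: advance 1 -> fork_pos = 20 + 1 = 21. Next multiple of 4 is 24 (not reached); still 5 fragment(s).
Step 5: advance 1 -> fork_pos = 21 + 1 = 22. Next multiple of 4 is 24 (not reached); still 5 fragment(s).
5 fragment(s) completed, covering template[0:20] (5 x 4 = 20). The next fragment, fragment 6, covers template[20:24], so it starts at position 20.

Answer: 20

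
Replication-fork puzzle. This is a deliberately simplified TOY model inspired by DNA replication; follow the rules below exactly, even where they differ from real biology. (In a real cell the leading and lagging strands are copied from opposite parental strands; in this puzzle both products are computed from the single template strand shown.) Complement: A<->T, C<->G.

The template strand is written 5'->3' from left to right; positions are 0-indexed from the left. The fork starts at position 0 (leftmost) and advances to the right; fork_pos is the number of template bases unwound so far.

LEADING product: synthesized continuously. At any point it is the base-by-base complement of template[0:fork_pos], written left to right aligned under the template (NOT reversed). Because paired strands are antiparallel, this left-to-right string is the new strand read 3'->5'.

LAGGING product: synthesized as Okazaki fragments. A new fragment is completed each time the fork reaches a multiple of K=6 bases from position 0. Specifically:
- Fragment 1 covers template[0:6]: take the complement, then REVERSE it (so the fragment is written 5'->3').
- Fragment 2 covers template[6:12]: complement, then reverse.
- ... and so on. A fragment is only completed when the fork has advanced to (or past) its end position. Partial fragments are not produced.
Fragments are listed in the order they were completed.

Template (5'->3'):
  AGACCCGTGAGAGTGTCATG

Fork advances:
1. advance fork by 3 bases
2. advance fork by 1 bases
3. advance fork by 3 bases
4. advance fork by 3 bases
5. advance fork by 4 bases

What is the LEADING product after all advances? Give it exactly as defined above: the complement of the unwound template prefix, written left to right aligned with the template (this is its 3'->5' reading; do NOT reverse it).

Step 1: advance 3 -> fork_pos = 0 + 3 = 3.
Step 2: advance 1 -> fork_pos = 3 + 1 = 4.
Step 3: advance 3 -> fork_pos = 4 + 3 = 7.
Step 4: advance 3 -> fork_pos = 7 + 3 = 10.
Step 5: advance 4 -> fork_pos = 10 + 4 = 14.
Unwound prefix: template[0:14] = AGACCCGTGAGAGT
Complement it base by base (A<->T, C<->G), keeping left-to-right order:
  [0:5] AGACC -> TCTGG
  [5:10] CGTGA -> GCACT
  [10:14] GAGT -> CTCA
Concatenate: TCTGGGCACTCTCA (length 14; written aligned with the template, i.e. 3'->5').

Answer: TCTGGGCACTCTCA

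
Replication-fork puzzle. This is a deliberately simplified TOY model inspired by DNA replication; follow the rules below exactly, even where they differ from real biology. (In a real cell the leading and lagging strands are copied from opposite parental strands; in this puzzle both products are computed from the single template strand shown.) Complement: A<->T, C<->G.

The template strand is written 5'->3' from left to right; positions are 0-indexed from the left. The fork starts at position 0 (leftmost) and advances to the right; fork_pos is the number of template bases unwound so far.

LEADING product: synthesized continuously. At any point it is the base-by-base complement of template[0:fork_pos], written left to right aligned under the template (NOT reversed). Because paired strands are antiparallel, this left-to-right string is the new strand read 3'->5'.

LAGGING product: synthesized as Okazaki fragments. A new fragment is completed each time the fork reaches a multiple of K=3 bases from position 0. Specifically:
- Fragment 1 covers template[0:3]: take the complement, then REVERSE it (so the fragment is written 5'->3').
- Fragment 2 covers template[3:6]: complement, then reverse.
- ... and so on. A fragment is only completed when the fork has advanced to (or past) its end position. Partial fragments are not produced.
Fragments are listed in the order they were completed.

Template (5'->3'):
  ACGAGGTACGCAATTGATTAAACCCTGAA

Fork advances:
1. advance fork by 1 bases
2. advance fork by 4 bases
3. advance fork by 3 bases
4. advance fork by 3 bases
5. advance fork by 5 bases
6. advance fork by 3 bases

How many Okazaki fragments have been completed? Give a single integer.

Step 1: advance 1 -> fork_pos = 0 + 1 = 1. Next multiple of 3 is 3 (not reached); still 0 fragment(s).
Step 2: advance 4 -> fork_pos = 1 + 4 = 5. Reached multiple(s) of 3: 3 -> fragment 1 completed (1 total).
Step 3: advance 3 -> fork_pos = 5 + 3 = 8. Reached multiple(s) of 3: 6 -> fragment 2 completed (2 total).
Step 4: advance 3 -> fork_pos = 8 + 3 = 11. Reached multiple(s) of 3: 9 -> fragment 3 completed (3 total).
Step 5: advance 5 -> fork_pos = 11 + 5 = 16. Reached multiple(s) of 3: 12, 15 -> fragments 4-5 completed (5 total).
Step 6: advance 3 -> fork_pos = 16 + 3 = 19. Reached multiple(s) of 3: 18 -> fragment 6 completed (6 total).
Check: final fork_pos = 19; the multiples of 3 that are <= 19 are 3..18 -> 19 // 3 = 6 completed fragment(s).

Answer: 6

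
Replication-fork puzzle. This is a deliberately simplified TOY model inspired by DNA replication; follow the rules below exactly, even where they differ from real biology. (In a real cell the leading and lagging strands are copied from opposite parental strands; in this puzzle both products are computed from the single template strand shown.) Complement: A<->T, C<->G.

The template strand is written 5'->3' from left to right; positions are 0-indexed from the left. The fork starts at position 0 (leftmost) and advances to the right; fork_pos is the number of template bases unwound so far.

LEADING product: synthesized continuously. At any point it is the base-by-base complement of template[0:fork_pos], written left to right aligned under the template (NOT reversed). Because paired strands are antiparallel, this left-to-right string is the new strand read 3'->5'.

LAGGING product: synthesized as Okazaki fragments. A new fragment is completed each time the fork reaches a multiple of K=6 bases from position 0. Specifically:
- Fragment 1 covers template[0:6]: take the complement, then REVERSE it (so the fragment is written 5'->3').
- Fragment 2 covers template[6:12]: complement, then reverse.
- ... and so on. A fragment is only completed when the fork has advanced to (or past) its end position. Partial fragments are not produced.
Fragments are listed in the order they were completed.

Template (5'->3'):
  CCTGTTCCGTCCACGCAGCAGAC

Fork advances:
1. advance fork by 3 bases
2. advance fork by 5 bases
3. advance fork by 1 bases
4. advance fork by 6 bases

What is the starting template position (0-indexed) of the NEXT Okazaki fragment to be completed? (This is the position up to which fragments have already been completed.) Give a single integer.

Answer: 12

Derivation:
Step 1: advance 3 -> fork_pos = 0 + 3 = 3. Next multiple of 6 is 6 (not reached); still 0 fragment(s).
Step 2: advance 5 -> fork_pos = 3 + 5 = 8. Reached multiple(s) of 6: 6 -> fragment 1 completed (1 total).
Step 3: advance 1 -> fork_pos = 8 + 1 = 9. Next multiple of 6 is 12 (not reached); still 1 fragment(s).
Step 4: advance 6 -> fork_pos = 9 + 6 = 15. Reached multiple(s) of 6: 12 -> fragment 2 completed (2 total).
2 fragment(s) completed, covering template[0:12] (2 x 6 = 12). The next fragment, fragment 3, covers template[12:18], so it starts at position 12.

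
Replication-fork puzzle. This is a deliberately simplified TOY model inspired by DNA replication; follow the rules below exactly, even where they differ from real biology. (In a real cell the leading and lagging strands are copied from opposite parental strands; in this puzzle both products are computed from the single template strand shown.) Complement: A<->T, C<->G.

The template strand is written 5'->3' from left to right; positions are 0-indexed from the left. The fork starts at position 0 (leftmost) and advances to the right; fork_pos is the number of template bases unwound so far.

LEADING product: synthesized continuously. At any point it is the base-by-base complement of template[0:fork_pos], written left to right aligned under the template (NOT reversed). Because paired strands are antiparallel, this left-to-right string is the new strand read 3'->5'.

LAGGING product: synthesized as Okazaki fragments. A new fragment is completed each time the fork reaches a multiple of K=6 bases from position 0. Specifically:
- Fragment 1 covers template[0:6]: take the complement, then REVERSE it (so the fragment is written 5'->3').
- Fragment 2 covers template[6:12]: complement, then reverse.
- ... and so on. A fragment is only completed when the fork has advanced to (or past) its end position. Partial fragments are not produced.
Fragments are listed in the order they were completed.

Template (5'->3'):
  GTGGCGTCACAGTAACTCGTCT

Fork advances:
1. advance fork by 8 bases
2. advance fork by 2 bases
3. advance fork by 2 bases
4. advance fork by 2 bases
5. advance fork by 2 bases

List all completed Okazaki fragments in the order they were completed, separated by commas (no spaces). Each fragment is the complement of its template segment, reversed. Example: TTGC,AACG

Answer: CGCCAC,CTGTGA

Derivation:
Step 1: advance 8 -> fork_pos = 0 + 8 = 8. Reached multiple(s) of 6: 6 -> fragment 1 completed (1 total).
Step 2: advance 2 -> fork_pos = 8 + 2 = 10. Next multiple of 6 is 12 (not reached); still 1 fragment(s).
Step 3: advance 2 -> fork_pos = 10 + 2 = 12. Reached multiple(s) of 6: 12 -> fragment 2 completed (2 total).
Step 4: advance 2 -> fork_pos = 12 + 2 = 14. Next multiple of 6 is 18 (not reached); still 2 fragment(s).
Step 5: advance 2 -> fork_pos = 14 + 2 = 16. Next multiple of 6 is 18 (not reached); still 2 fragment(s).
Final fork_pos = 16, so 2 fragment(s) are complete. Build each: template segment -> complement -> reverse.
Fragment 1: template[0:6] = GTGGCG -> complement CACCGC -> reversed CGCCAC
Fragment 2: template[6:12] = TCACAG -> complement AGTGTC -> reversed CTGTGA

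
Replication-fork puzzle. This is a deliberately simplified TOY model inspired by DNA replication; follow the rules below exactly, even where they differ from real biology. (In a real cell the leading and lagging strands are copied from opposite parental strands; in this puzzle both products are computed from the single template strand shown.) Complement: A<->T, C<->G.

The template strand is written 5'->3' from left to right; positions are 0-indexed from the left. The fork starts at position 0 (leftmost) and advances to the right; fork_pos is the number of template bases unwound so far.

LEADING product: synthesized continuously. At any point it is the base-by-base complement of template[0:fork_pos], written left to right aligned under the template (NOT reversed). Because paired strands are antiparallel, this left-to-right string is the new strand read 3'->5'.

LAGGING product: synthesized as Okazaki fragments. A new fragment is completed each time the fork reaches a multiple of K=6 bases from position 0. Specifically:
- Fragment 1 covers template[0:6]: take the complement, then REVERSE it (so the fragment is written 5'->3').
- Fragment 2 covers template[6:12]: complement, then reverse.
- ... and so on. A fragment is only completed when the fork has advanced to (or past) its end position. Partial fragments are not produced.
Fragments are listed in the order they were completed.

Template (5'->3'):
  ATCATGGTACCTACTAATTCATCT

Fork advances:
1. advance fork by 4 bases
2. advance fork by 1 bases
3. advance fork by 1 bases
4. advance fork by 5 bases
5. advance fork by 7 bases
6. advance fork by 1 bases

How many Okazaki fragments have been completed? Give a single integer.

Step 1: advance 4 -> fork_pos = 0 + 4 = 4. Next multiple of 6 is 6 (not reached); still 0 fragment(s).
Step 2: advance 1 -> fork_pos = 4 + 1 = 5. Next multiple of 6 is 6 (not reached); still 0 fragment(s).
Step 3: advance 1 -> fork_pos = 5 + 1 = 6. Reached multiple(s) of 6: 6 -> fragment 1 completed (1 total).
Step 4: advance 5 -> fork_pos = 6 + 5 = 11. Next multiple of 6 is 12 (not reached); still 1 fragment(s).
Step 5: advance 7 -> fork_pos = 11 + 7 = 18. Reached multiple(s) of 6: 12, 18 -> fragments 2-3 completed (3 total).
Step 6: advance 1 -> fork_pos = 18 + 1 = 19. Next multiple of 6 is 24 (not reached); still 3 fragment(s).
Check: final fork_pos = 19; the multiples of 6 that are <= 19 are 6..18 -> 19 // 6 = 3 completed fragment(s).

Answer: 3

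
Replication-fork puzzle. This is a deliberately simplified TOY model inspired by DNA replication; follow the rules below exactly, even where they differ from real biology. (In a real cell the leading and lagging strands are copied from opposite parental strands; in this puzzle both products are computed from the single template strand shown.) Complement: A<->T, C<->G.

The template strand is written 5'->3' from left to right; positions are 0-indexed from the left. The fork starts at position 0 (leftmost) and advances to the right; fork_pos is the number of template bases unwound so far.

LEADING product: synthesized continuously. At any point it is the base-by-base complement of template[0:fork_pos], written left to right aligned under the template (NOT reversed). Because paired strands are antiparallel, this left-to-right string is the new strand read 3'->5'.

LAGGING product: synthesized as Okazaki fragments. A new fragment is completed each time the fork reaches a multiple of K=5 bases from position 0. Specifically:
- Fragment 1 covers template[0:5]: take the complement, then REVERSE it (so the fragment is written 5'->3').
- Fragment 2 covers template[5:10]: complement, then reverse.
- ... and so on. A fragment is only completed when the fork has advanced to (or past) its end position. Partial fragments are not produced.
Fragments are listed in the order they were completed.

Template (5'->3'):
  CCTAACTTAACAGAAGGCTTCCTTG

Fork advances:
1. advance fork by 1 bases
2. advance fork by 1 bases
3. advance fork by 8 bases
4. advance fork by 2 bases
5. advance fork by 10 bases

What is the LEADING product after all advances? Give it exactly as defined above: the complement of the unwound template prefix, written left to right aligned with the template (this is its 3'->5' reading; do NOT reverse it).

Answer: GGATTGAATTGTCTTCCGAAGG

Derivation:
Step 1: advance 1 -> fork_pos = 0 + 1 = 1.
Step 2: advance 1 -> fork_pos = 1 + 1 = 2.
Step 3: advance 8 -> fork_pos = 2 + 8 = 10.
Step 4: advance 2 -> fork_pos = 10 + 2 = 12.
Step 5: advance 10 -> fork_pos = 12 + 10 = 22.
Unwound prefix: template[0:22] = CCTAACTTAACAGAAGGCTTCC
Complement it base by base (A<->T, C<->G), keeping left-to-right order:
  [0:5] CCTAA -> GGATT
  [5:10] CTTAA -> GAATT
  [10:15] CAGAA -> GTCTT
  [15:20] GGCTT -> CCGAA
  [20:22] CC -> GG
Concatenate: GGATTGAATTGTCTTCCGAAGG (length 22; written aligned with the template, i.e. 3'->5').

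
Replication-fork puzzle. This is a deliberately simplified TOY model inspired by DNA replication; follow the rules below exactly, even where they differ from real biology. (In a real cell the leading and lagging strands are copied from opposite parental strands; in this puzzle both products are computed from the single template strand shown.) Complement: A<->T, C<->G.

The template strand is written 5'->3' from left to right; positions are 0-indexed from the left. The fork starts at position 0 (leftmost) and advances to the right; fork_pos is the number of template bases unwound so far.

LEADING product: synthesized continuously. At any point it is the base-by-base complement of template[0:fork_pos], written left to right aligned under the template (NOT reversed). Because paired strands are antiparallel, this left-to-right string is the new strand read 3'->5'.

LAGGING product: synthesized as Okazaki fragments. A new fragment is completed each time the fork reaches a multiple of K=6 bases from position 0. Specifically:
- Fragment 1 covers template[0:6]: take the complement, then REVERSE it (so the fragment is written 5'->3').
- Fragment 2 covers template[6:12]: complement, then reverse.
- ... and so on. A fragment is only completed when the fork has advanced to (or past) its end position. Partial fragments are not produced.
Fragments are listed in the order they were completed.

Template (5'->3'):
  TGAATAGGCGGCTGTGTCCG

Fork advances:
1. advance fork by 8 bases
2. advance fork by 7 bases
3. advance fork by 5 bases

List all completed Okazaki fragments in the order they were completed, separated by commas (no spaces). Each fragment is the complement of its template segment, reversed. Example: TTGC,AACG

Answer: TATTCA,GCCGCC,GACACA

Derivation:
Step 1: advance 8 -> fork_pos = 0 + 8 = 8. Reached multiple(s) of 6: 6 -> fragment 1 completed (1 total).
Step 2: advance 7 -> fork_pos = 8 + 7 = 15. Reached multiple(s) of 6: 12 -> fragment 2 completed (2 total).
Step 3: advance 5 -> fork_pos = 15 + 5 = 20. Reached multiple(s) of 6: 18 -> fragment 3 completed (3 total).
Final fork_pos = 20, so 3 fragment(s) are complete. Build each: template segment -> complement -> reverse.
Fragment 1: template[0:6] = TGAATA -> complement ACTTAT -> reversed TATTCA
Fragment 2: template[6:12] = GGCGGC -> complement CCGCCG -> reversed GCCGCC
Fragment 3: template[12:18] = TGTGTC -> complement ACACAG -> reversed GACACA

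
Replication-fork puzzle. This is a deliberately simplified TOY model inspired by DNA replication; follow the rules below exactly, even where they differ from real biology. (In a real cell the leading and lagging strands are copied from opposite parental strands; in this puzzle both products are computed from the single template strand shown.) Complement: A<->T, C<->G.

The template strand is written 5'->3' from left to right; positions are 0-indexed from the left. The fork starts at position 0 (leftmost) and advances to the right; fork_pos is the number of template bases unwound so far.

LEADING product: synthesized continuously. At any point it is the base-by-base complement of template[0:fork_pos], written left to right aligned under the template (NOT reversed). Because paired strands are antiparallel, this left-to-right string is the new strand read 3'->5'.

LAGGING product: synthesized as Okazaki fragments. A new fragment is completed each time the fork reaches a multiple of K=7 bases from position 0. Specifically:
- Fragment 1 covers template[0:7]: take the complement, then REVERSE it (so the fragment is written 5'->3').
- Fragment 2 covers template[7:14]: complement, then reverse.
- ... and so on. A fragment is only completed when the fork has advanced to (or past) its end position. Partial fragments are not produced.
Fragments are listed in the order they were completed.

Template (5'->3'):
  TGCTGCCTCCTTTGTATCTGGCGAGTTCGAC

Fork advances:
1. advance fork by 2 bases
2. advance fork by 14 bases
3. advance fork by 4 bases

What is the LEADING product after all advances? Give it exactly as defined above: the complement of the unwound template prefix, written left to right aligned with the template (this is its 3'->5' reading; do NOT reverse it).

Step 1: advance 2 -> fork_pos = 0 + 2 = 2.
Step 2: advance 14 -> fork_pos = 2 + 14 = 16.
Step 3: advance 4 -> fork_pos = 16 + 4 = 20.
Unwound prefix: template[0:20] = TGCTGCCTCCTTTGTATCTG
Complement it base by base (A<->T, C<->G), keeping left-to-right order:
  [0:5] TGCTG -> ACGAC
  [5:10] CCTCC -> GGAGG
  [10:15] TTTGT -> AAACA
  [15:20] ATCTG -> TAGAC
Concatenate: ACGACGGAGGAAACATAGAC (length 20; written aligned with the template, i.e. 3'->5').

Answer: ACGACGGAGGAAACATAGAC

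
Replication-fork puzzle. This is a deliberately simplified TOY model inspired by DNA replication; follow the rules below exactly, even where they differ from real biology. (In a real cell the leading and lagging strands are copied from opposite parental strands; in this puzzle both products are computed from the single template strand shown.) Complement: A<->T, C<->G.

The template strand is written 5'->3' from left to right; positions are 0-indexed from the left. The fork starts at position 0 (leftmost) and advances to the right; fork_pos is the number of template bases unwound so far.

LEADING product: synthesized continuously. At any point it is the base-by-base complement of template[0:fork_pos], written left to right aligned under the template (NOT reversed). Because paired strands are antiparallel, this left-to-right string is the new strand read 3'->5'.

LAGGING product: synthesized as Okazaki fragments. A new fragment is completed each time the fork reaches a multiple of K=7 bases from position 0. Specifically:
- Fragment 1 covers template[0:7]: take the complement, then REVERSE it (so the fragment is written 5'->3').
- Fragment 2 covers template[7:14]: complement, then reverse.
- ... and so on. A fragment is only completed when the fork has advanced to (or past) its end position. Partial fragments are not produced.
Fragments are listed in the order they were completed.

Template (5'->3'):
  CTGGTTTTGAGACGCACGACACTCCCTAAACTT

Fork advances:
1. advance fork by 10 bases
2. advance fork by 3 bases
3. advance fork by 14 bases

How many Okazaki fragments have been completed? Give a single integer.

Step 1: advance 10 -> fork_pos = 0 + 10 = 10. Reached multiple(s) of 7: 7 -> fragment 1 completed (1 total).
Step 2: advance 3 -> fork_pos = 10 + 3 = 13. Next multiple of 7 is 14 (not reached); still 1 fragment(s).
Step 3: advance 14 -> fork_pos = 13 + 14 = 27. Reached multiple(s) of 7: 14, 21 -> fragments 2-3 completed (3 total).
Check: final fork_pos = 27; the multiples of 7 that are <= 27 are 7..21 -> 27 // 7 = 3 completed fragment(s).

Answer: 3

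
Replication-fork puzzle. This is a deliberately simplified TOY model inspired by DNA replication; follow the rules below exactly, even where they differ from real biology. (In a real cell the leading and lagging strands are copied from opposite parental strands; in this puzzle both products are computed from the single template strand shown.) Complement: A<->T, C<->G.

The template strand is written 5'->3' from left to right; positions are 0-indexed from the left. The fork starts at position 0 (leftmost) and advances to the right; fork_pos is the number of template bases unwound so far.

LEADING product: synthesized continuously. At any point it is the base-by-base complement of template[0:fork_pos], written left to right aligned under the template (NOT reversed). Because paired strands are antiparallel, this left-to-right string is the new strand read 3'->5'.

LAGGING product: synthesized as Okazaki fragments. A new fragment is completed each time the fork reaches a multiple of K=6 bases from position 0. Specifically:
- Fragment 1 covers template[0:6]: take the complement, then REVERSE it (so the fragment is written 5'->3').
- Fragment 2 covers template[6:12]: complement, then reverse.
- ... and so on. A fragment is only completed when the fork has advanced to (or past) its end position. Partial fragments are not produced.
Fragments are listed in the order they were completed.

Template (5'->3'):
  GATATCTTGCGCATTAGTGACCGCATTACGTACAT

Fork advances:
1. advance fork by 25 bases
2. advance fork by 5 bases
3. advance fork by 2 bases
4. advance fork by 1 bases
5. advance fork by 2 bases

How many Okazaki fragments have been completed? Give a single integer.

Step 1: advance 25 -> fork_pos = 0 + 25 = 25. Reached multiple(s) of 6: 6, 12, 18, 24 -> fragments 1-4 completed (4 total).
Step 2: advance 5 -> fork_pos = 25 + 5 = 30. Reached multiple(s) of 6: 30 -> fragment 5 completed (5 total).
Step 3: advance 2 -> fork_pos = 30 + 2 = 32. Next multiple of 6 is 36 (not reached); still 5 fragment(s).
Step 4: advance 1 -> fork_pos = 32 + 1 = 33. Next multiple of 6 is 36 (not reached); still 5 fragment(s).
Step 5: advance 2 -> fork_pos = 33 + 2 = 35. Next multiple of 6 is 36 (not reached); still 5 fragment(s).
Check: final fork_pos = 35; the multiples of 6 that are <= 35 are 6..30 -> 35 // 6 = 5 completed fragment(s).

Answer: 5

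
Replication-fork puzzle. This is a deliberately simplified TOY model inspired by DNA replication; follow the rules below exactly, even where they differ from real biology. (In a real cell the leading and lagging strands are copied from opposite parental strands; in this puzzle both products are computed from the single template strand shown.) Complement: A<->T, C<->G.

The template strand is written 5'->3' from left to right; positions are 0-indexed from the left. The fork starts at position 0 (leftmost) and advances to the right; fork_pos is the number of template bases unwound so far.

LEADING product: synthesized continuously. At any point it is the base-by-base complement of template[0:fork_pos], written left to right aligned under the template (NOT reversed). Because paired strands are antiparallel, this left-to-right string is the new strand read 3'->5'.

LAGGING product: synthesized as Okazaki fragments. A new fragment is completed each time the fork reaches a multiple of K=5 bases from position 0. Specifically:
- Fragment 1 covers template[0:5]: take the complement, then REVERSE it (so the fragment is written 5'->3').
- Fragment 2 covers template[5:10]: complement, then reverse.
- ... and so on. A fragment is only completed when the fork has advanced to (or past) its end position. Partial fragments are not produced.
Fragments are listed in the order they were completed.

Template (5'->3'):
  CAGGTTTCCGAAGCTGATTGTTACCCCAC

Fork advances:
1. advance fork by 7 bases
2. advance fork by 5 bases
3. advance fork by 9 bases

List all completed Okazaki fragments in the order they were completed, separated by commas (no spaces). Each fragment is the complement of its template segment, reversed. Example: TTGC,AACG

Step 1: advance 7 -> fork_pos = 0 + 7 = 7. Reached multiple(s) of 5: 5 -> fragment 1 completed (1 total).
Step 2: advance 5 -> fork_pos = 7 + 5 = 12. Reached multiple(s) of 5: 10 -> fragment 2 completed (2 total).
Step 3: advance 9 -> fork_pos = 12 + 9 = 21. Reached multiple(s) of 5: 15, 20 -> fragments 3-4 completed (4 total).
Final fork_pos = 21, so 4 fragment(s) are complete. Build each: template segment -> complement -> reverse.
Fragment 1: template[0:5] = CAGGT -> complement GTCCA -> reversed ACCTG
Fragment 2: template[5:10] = TTCCG -> complement AAGGC -> reversed CGGAA
Fragment 3: template[10:15] = AAGCT -> complement TTCGA -> reversed AGCTT
Fragment 4: template[15:20] = GATTG -> complement CTAAC -> reversed CAATC

Answer: ACCTG,CGGAA,AGCTT,CAATC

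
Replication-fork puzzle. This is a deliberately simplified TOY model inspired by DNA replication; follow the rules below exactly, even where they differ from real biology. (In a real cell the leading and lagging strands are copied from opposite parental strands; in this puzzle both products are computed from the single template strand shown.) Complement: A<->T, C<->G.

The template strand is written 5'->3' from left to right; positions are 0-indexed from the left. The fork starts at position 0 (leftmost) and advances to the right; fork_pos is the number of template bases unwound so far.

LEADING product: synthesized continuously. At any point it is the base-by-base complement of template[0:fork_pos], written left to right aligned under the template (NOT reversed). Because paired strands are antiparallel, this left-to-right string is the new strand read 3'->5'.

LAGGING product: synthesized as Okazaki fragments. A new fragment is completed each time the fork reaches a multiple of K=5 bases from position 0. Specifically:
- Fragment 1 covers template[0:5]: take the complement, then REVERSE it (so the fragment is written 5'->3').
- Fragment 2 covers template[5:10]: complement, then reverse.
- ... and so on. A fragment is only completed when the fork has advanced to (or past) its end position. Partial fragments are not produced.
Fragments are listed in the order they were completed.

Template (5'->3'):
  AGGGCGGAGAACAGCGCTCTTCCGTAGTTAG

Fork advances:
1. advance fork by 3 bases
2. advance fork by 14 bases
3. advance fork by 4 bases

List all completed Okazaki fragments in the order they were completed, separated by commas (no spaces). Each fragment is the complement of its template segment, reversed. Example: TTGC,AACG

Step 1: advance 3 -> fork_pos = 0 + 3 = 3. Next multiple of 5 is 5 (not reached); still 0 fragment(s).
Step 2: advance 14 -> fork_pos = 3 + 14 = 17. Reached multiple(s) of 5: 5, 10, 15 -> fragments 1-3 completed (3 total).
Step 3: advance 4 -> fork_pos = 17 + 4 = 21. Reached multiple(s) of 5: 20 -> fragment 4 completed (4 total).
Final fork_pos = 21, so 4 fragment(s) are complete. Build each: template segment -> complement -> reverse.
Fragment 1: template[0:5] = AGGGC -> complement TCCCG -> reversed GCCCT
Fragment 2: template[5:10] = GGAGA -> complement CCTCT -> reversed TCTCC
Fragment 3: template[10:15] = ACAGC -> complement TGTCG -> reversed GCTGT
Fragment 4: template[15:20] = GCTCT -> complement CGAGA -> reversed AGAGC

Answer: GCCCT,TCTCC,GCTGT,AGAGC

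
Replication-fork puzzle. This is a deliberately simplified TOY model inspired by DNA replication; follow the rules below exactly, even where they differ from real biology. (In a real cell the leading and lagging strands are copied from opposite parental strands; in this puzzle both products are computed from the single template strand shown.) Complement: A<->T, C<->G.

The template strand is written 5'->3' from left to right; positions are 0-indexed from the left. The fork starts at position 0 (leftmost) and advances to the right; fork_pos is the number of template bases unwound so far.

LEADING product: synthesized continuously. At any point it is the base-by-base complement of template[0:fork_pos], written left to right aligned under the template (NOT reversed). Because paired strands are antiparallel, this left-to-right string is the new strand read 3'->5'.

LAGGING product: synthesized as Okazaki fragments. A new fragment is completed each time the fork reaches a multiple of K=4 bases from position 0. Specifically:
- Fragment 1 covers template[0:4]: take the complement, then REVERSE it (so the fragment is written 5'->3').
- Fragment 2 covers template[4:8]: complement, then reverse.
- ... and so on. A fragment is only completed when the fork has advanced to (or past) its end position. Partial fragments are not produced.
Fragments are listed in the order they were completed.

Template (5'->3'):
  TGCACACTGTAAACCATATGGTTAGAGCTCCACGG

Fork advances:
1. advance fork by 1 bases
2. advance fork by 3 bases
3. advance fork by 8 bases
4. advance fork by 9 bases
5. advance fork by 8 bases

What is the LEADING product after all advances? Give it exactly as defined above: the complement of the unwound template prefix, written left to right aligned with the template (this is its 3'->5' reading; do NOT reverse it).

Answer: ACGTGTGACATTTGGTATACCAATCTCGA

Derivation:
Step 1: advance 1 -> fork_pos = 0 + 1 = 1.
Step 2: advance 3 -> fork_pos = 1 + 3 = 4.
Step 3: advance 8 -> fork_pos = 4 + 8 = 12.
Step 4: advance 9 -> fork_pos = 12 + 9 = 21.
Step 5: advance 8 -> fork_pos = 21 + 8 = 29.
Unwound prefix: template[0:29] = TGCACACTGTAAACCATATGGTTAGAGCT
Complement it base by base (A<->T, C<->G), keeping left-to-right order:
  [0:5] TGCAC -> ACGTG
  [5:10] ACTGT -> TGACA
  [10:15] AAACC -> TTTGG
  [15:20] ATATG -> TATAC
  [20:25] GTTAG -> CAATC
  [25:29] AGCT -> TCGA
Concatenate: ACGTGTGACATTTGGTATACCAATCTCGA (length 29; written aligned with the template, i.e. 3'->5').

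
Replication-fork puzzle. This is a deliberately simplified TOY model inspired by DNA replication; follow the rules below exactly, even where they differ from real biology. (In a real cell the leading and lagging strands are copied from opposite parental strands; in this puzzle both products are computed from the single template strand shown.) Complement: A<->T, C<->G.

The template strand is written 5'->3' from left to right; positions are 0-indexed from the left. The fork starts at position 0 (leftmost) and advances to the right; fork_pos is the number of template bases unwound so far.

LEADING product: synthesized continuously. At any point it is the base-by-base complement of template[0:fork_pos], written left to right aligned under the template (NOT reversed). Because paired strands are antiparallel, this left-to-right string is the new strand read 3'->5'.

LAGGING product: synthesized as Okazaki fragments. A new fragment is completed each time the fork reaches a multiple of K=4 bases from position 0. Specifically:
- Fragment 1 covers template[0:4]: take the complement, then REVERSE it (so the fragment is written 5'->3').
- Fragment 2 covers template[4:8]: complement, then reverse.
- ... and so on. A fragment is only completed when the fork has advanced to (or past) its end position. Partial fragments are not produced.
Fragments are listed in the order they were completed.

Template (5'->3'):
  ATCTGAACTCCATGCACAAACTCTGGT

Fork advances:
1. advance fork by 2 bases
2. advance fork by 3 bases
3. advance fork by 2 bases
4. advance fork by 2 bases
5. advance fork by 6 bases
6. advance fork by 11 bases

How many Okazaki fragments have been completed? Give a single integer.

Step 1: advance 2 -> fork_pos = 0 + 2 = 2. Next multiple of 4 is 4 (not reached); still 0 fragment(s).
Step 2: advance 3 -> fork_pos = 2 + 3 = 5. Reached multiple(s) of 4: 4 -> fragment 1 completed (1 total).
Step 3: advance 2 -> fork_pos = 5 + 2 = 7. Next multiple of 4 is 8 (not reached); still 1 fragment(s).
Step 4: advance 2 -> fork_pos = 7 + 2 = 9. Reached multiple(s) of 4: 8 -> fragment 2 completed (2 total).
Step 5: advance 6 -> fork_pos = 9 + 6 = 15. Reached multiple(s) of 4: 12 -> fragment 3 completed (3 total).
Step 6: advance 11 -> fork_pos = 15 + 11 = 26. Reached multiple(s) of 4: 16, 20, 24 -> fragments 4-6 completed (6 total).
Check: final fork_pos = 26; the multiples of 4 that are <= 26 are 4..24 -> 26 // 4 = 6 completed fragment(s).

Answer: 6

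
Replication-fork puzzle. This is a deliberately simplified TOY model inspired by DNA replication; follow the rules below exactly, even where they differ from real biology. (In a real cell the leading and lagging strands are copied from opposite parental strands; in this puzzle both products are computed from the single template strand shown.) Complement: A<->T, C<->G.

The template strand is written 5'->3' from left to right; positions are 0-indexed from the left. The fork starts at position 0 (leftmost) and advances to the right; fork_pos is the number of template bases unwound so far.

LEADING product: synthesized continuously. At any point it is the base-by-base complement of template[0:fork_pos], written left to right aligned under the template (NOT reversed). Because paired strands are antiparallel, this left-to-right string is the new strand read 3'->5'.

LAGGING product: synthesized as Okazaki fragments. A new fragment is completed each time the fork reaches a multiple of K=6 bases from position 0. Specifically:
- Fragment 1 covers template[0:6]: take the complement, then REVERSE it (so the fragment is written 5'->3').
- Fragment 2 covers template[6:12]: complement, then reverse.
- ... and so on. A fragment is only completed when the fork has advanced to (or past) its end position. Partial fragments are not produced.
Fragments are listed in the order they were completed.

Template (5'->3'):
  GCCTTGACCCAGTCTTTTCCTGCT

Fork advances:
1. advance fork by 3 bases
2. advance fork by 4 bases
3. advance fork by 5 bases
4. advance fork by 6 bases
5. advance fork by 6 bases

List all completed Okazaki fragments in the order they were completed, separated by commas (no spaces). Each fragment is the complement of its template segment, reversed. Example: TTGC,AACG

Answer: CAAGGC,CTGGGT,AAAAGA,AGCAGG

Derivation:
Step 1: advance 3 -> fork_pos = 0 + 3 = 3. Next multiple of 6 is 6 (not reached); still 0 fragment(s).
Step 2: advance 4 -> fork_pos = 3 + 4 = 7. Reached multiple(s) of 6: 6 -> fragment 1 completed (1 total).
Step 3: advance 5 -> fork_pos = 7 + 5 = 12. Reached multiple(s) of 6: 12 -> fragment 2 completed (2 total).
Step 4: advance 6 -> fork_pos = 12 + 6 = 18. Reached multiple(s) of 6: 18 -> fragment 3 completed (3 total).
Step 5: advance 6 -> fork_pos = 18 + 6 = 24. Reached multiple(s) of 6: 24 -> fragment 4 completed (4 total).
Final fork_pos = 24, so 4 fragment(s) are complete. Build each: template segment -> complement -> reverse.
Fragment 1: template[0:6] = GCCTTG -> complement CGGAAC -> reversed CAAGGC
Fragment 2: template[6:12] = ACCCAG -> complement TGGGTC -> reversed CTGGGT
Fragment 3: template[12:18] = TCTTTT -> complement AGAAAA -> reversed AAAAGA
Fragment 4: template[18:24] = CCTGCT -> complement GGACGA -> reversed AGCAGG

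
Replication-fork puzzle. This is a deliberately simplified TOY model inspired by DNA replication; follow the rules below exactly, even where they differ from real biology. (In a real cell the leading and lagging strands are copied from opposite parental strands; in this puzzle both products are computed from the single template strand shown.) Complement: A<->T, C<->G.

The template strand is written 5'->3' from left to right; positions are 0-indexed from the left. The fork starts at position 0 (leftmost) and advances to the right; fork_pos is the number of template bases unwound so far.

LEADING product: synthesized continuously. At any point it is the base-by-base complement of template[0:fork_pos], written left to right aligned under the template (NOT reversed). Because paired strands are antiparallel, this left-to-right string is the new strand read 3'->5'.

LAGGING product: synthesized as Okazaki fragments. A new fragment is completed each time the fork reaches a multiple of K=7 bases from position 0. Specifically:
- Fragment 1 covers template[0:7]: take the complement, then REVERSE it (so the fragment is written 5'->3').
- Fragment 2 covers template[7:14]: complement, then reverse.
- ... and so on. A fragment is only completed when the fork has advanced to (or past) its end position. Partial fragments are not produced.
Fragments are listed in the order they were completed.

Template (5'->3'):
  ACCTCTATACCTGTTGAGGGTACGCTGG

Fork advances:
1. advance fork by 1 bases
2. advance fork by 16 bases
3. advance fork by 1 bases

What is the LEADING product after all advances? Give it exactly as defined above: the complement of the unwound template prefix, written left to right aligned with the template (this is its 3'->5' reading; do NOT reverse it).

Answer: TGGAGATATGGACAACTC

Derivation:
Step 1: advance 1 -> fork_pos = 0 + 1 = 1.
Step 2: advance 16 -> fork_pos = 1 + 16 = 17.
Step 3: advance 1 -> fork_pos = 17 + 1 = 18.
Unwound prefix: template[0:18] = ACCTCTATACCTGTTGAG
Complement it base by base (A<->T, C<->G), keeping left-to-right order:
  [0:5] ACCTC -> TGGAG
  [5:10] TATAC -> ATATG
  [10:15] CTGTT -> GACAA
  [15:18] GAG -> CTC
Concatenate: TGGAGATATGGACAACTC (length 18; written aligned with the template, i.e. 3'->5').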